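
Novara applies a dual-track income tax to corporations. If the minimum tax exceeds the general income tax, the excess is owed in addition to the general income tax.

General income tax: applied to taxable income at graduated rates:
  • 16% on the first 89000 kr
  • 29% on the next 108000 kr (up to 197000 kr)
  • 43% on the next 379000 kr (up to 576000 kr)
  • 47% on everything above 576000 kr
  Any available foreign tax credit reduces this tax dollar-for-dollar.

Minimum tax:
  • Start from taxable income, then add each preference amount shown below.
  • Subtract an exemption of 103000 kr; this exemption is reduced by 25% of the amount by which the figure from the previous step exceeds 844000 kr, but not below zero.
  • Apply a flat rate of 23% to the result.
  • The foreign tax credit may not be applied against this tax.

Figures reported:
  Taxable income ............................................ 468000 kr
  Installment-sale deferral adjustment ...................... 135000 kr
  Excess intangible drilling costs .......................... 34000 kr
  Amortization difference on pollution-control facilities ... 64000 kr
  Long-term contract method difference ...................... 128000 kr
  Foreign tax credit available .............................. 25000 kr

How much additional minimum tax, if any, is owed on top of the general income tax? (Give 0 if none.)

29890 kr

General income tax:
  89000 kr × 16% = 14240 kr
  108000 kr × 29% = 31320 kr
  271000 kr × 43% = 116530 kr
  → 162090 kr
  Less foreign tax credit 25000 kr → 137090 kr

Minimum tax:
  Adjusted income: 468000 kr + 135000 kr + 34000 kr + 64000 kr + 128000 kr = 829000 kr
  Exemption: 829000 kr ≤ 844000 kr, so full 103000 kr applies
  Base: 829000 kr − 103000 kr = 726000 kr
  726000 kr × 23% = 166980 kr

Excess of minimum tax over general income tax: 166980 kr − 137090 kr = 29890 kr.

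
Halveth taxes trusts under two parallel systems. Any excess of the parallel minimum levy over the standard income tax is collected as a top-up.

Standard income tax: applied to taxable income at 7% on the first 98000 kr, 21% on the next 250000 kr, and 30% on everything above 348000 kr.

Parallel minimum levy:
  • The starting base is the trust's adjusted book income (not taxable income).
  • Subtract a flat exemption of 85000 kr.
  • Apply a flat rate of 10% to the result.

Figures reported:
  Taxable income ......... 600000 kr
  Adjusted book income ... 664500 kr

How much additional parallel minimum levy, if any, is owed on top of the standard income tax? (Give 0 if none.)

0 kr

Standard income tax:
  98000 kr × 7% = 6860 kr
  250000 kr × 21% = 52500 kr
  252000 kr × 30% = 75600 kr
  → 134960 kr

Parallel minimum levy:
  Base (adjusted book income): 664500 kr
  Less exemption 85000 kr → base 579500 kr
  579500 kr × 10% = 57950 kr

57950 kr ≤ 134960 kr, so no add-on is due.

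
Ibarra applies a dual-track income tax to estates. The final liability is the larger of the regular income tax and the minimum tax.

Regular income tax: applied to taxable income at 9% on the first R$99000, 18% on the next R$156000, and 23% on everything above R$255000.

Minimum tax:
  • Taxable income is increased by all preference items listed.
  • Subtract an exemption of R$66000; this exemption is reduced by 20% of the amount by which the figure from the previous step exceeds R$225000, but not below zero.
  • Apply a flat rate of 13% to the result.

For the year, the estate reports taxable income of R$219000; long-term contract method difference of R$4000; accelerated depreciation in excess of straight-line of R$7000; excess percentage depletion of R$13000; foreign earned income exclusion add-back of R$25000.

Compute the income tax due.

Regular income tax:
  R$99000 × 9% = R$8910
  R$120000 × 18% = R$21600
  → R$30510

Minimum tax:
  Adjusted income: R$219000 + R$4000 + R$7000 + R$13000 + R$25000 = R$268000
  Exemption: R$66000 − 20% × (R$268000 − R$225000) = R$66000 − R$8600 = R$57400
  Base: R$268000 − R$57400 = R$210600
  R$210600 × 13% = R$27378

R$30510 > R$27378, so the regular income tax governs.

R$30510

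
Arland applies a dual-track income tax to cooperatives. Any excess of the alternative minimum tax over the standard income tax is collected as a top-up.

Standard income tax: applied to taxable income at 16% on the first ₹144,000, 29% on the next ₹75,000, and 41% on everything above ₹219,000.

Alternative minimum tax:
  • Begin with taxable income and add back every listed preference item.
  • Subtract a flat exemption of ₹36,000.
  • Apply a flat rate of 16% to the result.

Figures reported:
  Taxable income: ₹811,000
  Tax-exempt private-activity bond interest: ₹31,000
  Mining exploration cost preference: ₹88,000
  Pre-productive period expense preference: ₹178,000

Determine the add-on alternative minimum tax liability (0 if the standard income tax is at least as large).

₹0

Alternative minimum tax:
  Adjusted income: ₹811,000 + ₹31,000 + ₹88,000 + ₹178,000 = ₹1,108,000
  Less exemption ₹36,000 → base ₹1,072,000
  ₹1,072,000 × 16% = ₹171,520

Standard income tax:
  ₹144,000 × 16% = ₹23,040
  ₹75,000 × 29% = ₹21,750
  ₹592,000 × 41% = ₹242,720
  → ₹287,510

₹171,520 ≤ ₹287,510, so no add-on is due.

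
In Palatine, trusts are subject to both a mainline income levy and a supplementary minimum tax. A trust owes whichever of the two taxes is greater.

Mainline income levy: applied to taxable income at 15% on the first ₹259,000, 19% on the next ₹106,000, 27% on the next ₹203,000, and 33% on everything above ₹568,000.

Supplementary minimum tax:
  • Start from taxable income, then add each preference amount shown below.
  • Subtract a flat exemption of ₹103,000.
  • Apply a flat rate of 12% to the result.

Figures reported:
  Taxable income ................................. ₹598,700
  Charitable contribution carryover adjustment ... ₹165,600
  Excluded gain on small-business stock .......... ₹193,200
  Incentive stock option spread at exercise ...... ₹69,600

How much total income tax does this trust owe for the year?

₹123,931

Mainline income levy:
  ₹259,000 × 15% = ₹38,850
  ₹106,000 × 19% = ₹20,140
  ₹203,000 × 27% = ₹54,810
  ₹30,700 × 33% = ₹10,131
  → ₹123,931

Supplementary minimum tax:
  Adjusted income: ₹598,700 + ₹165,600 + ₹193,200 + ₹69,600 = ₹1,027,100
  Less exemption ₹103,000 → base ₹924,100
  ₹924,100 × 12% = ₹110,892

₹123,931 > ₹110,892, so the mainline income levy governs.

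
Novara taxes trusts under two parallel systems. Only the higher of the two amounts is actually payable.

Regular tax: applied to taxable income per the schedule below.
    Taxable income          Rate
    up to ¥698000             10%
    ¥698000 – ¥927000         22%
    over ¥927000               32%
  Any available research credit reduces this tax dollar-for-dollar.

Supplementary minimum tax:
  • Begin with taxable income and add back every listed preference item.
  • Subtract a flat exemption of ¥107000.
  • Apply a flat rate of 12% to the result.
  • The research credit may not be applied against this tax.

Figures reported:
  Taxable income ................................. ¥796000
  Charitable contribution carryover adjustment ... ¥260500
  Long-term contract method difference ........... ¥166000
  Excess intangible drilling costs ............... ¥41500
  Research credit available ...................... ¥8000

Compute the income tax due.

¥138840

Supplementary minimum tax:
  Adjusted income: ¥796000 + ¥260500 + ¥166000 + ¥41500 = ¥1264000
  Less exemption ¥107000 → base ¥1157000
  ¥1157000 × 12% = ¥138840

Regular tax:
  ¥698000 × 10% = ¥69800
  ¥98000 × 22% = ¥21560
  → ¥91360
  Less research credit ¥8000 → ¥83360

¥138840 > ¥83360, so the supplementary minimum tax is the binding amount.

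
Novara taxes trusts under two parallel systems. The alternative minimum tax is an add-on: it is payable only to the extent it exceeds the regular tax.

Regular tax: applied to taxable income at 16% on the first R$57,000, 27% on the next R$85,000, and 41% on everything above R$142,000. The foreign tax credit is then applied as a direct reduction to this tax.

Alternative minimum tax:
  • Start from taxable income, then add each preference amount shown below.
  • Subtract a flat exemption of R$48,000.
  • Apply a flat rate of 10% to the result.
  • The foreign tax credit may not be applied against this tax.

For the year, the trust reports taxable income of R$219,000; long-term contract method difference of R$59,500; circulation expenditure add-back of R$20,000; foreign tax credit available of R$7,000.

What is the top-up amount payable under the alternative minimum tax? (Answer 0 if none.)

R$0

Alternative minimum tax:
  Adjusted income: R$219,000 + R$59,500 + R$20,000 = R$298,500
  Less exemption R$48,000 → base R$250,500
  R$250,500 × 10% = R$25,050

Regular tax:
  R$57,000 × 16% = R$9,120
  R$85,000 × 27% = R$22,950
  R$77,000 × 41% = R$31,570
  → R$63,640
  Less foreign tax credit R$7,000 → R$56,640

R$25,050 ≤ R$56,640, so no add-on is due.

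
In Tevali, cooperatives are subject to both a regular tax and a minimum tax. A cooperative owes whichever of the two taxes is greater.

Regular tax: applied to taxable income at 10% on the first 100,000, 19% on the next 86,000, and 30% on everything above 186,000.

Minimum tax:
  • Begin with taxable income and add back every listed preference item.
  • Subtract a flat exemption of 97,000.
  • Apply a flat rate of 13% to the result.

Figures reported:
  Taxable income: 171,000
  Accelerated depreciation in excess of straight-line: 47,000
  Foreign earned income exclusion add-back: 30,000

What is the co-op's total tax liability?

23,490

Minimum tax:
  Adjusted income: 171,000 + 47,000 + 30,000 = 248,000
  Less exemption 97,000 → base 151,000
  151,000 × 13% = 19,630

Regular tax:
  100,000 × 10% = 10,000
  71,000 × 19% = 13,490
  → 23,490

23,490 > 19,630, so the regular tax governs.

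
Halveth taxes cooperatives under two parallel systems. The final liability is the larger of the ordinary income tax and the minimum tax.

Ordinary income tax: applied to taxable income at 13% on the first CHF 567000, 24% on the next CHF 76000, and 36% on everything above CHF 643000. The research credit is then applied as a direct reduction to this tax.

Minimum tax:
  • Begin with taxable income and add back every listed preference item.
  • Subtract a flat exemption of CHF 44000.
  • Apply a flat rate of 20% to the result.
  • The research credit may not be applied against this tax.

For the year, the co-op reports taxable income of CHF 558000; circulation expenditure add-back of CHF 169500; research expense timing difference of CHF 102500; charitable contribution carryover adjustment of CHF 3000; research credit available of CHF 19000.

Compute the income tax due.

CHF 157800

Ordinary income tax:
  CHF 558000 × 13% = CHF 72540
  Less research credit CHF 19000 → CHF 53540

Minimum tax:
  Adjusted income: CHF 558000 + CHF 169500 + CHF 102500 + CHF 3000 = CHF 833000
  Less exemption CHF 44000 → base CHF 789000
  CHF 789000 × 20% = CHF 157800

CHF 157800 > CHF 53540, so the minimum tax is the binding amount.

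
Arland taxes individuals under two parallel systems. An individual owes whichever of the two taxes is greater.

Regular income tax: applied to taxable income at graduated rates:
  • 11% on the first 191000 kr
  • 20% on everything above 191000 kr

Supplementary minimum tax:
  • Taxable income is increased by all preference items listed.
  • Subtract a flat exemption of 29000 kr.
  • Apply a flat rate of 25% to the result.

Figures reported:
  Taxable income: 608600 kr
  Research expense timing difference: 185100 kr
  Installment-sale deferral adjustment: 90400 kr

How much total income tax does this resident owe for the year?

Regular income tax:
  191000 kr × 11% = 21010 kr
  417600 kr × 20% = 83520 kr
  → 104530 kr

Supplementary minimum tax:
  Adjusted income: 608600 kr + 185100 kr + 90400 kr = 884100 kr
  Less exemption 29000 kr → base 855100 kr
  855100 kr × 25% = 213775 kr

213775 kr > 104530 kr, so the supplementary minimum tax is the binding amount.

213775 kr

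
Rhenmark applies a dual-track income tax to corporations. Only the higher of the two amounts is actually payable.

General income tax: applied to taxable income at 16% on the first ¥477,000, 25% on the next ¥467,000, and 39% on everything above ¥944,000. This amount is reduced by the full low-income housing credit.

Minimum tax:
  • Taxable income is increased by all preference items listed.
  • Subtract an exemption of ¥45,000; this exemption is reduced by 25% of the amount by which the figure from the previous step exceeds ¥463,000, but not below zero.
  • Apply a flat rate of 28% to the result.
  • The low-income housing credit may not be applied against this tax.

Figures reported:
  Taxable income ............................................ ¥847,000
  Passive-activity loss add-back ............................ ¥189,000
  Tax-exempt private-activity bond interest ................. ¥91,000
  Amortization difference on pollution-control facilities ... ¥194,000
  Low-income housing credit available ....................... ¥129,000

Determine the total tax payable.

¥369,880

General income tax:
  ¥477,000 × 16% = ¥76,320
  ¥370,000 × 25% = ¥92,500
  → ¥168,820
  Less low-income housing credit ¥129,000 → ¥39,820

Minimum tax:
  Adjusted income: ¥847,000 + ¥189,000 + ¥91,000 + ¥194,000 = ¥1,321,000
  Exemption: 25% × (¥1,321,000 − ¥463,000) = ¥214,500 ≥ ¥45,000, so the exemption is fully phased out
  Base: ¥1,321,000 − ¥0 = ¥1,321,000
  ¥1,321,000 × 28% = ¥369,880

¥369,880 > ¥39,820, so the minimum tax is the binding amount.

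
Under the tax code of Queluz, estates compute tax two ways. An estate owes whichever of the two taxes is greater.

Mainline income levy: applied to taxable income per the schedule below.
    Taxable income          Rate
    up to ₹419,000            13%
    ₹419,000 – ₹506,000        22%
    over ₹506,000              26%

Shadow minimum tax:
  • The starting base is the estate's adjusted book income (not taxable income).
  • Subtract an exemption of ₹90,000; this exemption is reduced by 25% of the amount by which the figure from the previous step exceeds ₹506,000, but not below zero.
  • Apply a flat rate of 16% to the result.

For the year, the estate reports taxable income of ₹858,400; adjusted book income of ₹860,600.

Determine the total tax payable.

Shadow minimum tax:
  Base (adjusted book income): ₹860,600
  Exemption: ₹90,000 − 25% × (₹860,600 − ₹506,000) = ₹90,000 − ₹88,650 = ₹1,350
  Base: ₹860,600 − ₹1,350 = ₹859,250
  ₹859,250 × 16% = ₹137,480

Mainline income levy:
  ₹419,000 × 13% = ₹54,470
  ₹87,000 × 22% = ₹19,140
  ₹352,400 × 26% = ₹91,624
  → ₹165,234

₹165,234 > ₹137,480, so the mainline income levy governs.

₹165,234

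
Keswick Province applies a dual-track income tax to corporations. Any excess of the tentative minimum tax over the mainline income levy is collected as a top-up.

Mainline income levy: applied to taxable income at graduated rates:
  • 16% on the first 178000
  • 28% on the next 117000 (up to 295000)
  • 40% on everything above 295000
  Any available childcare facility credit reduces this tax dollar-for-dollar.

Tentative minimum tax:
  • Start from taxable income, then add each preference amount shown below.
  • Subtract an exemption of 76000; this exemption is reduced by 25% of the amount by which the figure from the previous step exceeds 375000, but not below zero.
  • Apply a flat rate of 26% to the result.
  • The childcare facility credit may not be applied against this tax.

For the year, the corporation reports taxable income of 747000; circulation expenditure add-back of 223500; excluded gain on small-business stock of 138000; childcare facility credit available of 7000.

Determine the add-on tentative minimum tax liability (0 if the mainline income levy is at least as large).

Mainline income levy:
  178000 × 16% = 28480
  117000 × 28% = 32760
  452000 × 40% = 180800
  → 242040
  Less childcare facility credit 7000 → 235040

Tentative minimum tax:
  Adjusted income: 747000 + 223500 + 138000 = 1108500
  Exemption: 25% × (1108500 − 375000) = 183375 ≥ 76000, so the exemption is fully phased out
  Base: 1108500 − 0 = 1108500
  1108500 × 26% = 288210

Excess of tentative minimum tax over mainline income levy: 288210 − 235040 = 53170.

53170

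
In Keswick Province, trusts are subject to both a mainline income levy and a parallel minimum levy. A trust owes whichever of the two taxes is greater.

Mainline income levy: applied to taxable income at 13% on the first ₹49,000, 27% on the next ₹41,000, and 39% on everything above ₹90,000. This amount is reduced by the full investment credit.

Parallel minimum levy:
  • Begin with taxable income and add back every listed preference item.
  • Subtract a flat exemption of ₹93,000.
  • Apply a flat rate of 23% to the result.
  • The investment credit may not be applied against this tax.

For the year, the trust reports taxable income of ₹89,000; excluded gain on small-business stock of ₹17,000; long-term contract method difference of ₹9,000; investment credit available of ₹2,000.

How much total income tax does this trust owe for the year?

Parallel minimum levy:
  Adjusted income: ₹89,000 + ₹17,000 + ₹9,000 = ₹115,000
  Less exemption ₹93,000 → base ₹22,000
  ₹22,000 × 23% = ₹5,060

Mainline income levy:
  ₹49,000 × 13% = ₹6,370
  ₹40,000 × 27% = ₹10,800
  → ₹17,170
  Less investment credit ₹2,000 → ₹15,170

₹15,170 > ₹5,060, so the mainline income levy governs.

₹15,170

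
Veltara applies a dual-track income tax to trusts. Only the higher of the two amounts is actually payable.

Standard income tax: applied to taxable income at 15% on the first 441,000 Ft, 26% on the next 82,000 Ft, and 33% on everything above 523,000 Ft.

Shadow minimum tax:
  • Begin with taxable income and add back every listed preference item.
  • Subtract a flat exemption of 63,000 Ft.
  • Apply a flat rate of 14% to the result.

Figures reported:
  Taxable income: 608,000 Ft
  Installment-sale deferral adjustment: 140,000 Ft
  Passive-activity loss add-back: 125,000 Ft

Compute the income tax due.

Standard income tax:
  441,000 Ft × 15% = 66,150 Ft
  82,000 Ft × 26% = 21,320 Ft
  85,000 Ft × 33% = 28,050 Ft
  → 115,520 Ft

Shadow minimum tax:
  Adjusted income: 608,000 Ft + 140,000 Ft + 125,000 Ft = 873,000 Ft
  Less exemption 63,000 Ft → base 810,000 Ft
  810,000 Ft × 14% = 113,400 Ft

115,520 Ft > 113,400 Ft, so the standard income tax governs.

115,520 Ft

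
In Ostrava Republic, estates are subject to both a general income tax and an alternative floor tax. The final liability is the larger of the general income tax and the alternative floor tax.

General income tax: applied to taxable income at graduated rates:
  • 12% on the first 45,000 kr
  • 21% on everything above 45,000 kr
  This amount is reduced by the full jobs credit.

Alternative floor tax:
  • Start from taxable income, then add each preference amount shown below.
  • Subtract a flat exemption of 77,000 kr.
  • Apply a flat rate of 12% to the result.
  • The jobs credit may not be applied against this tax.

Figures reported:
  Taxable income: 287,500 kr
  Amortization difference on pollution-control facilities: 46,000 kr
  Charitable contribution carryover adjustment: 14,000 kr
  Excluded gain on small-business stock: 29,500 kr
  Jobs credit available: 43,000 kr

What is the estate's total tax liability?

General income tax:
  45,000 kr × 12% = 5,400 kr
  242,500 kr × 21% = 50,925 kr
  → 56,325 kr
  Less jobs credit 43,000 kr → 13,325 kr

Alternative floor tax:
  Adjusted income: 287,500 kr + 46,000 kr + 14,000 kr + 29,500 kr = 377,000 kr
  Less exemption 77,000 kr → base 300,000 kr
  300,000 kr × 12% = 36,000 kr

36,000 kr > 13,325 kr, so the alternative floor tax is the binding amount.

36,000 kr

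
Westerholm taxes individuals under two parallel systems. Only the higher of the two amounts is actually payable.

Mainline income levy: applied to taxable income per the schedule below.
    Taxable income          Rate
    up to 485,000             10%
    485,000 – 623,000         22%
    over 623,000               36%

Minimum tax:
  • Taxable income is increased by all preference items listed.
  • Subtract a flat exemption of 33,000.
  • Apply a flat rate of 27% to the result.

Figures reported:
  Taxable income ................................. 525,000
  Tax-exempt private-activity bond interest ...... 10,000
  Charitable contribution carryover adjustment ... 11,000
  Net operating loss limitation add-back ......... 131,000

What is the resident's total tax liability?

173,880

Mainline income levy:
  485,000 × 10% = 48,500
  40,000 × 22% = 8,800
  → 57,300

Minimum tax:
  Adjusted income: 525,000 + 10,000 + 11,000 + 131,000 = 677,000
  Less exemption 33,000 → base 644,000
  644,000 × 27% = 173,880

173,880 > 57,300, so the minimum tax is the binding amount.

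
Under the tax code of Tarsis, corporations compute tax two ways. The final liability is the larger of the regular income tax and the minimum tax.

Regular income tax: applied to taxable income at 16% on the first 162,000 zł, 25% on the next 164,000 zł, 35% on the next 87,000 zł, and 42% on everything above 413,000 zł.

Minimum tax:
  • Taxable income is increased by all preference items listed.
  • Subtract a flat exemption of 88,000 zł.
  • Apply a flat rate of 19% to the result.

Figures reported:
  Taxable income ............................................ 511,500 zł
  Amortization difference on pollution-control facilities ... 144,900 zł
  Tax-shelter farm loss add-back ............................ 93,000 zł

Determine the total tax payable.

Minimum tax:
  Adjusted income: 511,500 zł + 144,900 zł + 93,000 zł = 749,400 zł
  Less exemption 88,000 zł → base 661,400 zł
  661,400 zł × 19% = 125,666 zł

Regular income tax:
  162,000 zł × 16% = 25,920 zł
  164,000 zł × 25% = 41,000 zł
  87,000 zł × 35% = 30,450 zł
  98,500 zł × 42% = 41,370 zł
  → 138,740 zł

138,740 zł > 125,666 zł, so the regular income tax governs.

138,740 zł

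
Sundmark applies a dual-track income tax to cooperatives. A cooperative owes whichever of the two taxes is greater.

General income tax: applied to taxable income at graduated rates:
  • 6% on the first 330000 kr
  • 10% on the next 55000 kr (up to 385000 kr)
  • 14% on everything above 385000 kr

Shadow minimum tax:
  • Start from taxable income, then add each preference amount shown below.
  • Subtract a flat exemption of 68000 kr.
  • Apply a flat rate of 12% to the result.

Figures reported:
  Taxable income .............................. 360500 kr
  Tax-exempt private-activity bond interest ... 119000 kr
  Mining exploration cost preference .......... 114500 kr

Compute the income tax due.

Shadow minimum tax:
  Adjusted income: 360500 kr + 119000 kr + 114500 kr = 594000 kr
  Less exemption 68000 kr → base 526000 kr
  526000 kr × 12% = 63120 kr

General income tax:
  330000 kr × 6% = 19800 kr
  30500 kr × 10% = 3050 kr
  → 22850 kr

63120 kr > 22850 kr, so the shadow minimum tax is the binding amount.

63120 kr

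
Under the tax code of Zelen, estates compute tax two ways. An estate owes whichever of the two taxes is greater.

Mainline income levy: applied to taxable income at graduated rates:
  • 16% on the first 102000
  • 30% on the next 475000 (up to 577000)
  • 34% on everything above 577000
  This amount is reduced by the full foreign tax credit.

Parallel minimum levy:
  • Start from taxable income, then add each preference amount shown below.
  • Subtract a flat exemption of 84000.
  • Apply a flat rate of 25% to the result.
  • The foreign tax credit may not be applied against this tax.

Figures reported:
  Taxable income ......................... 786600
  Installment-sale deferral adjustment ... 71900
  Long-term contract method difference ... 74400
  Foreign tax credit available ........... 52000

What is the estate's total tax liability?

Parallel minimum levy:
  Adjusted income: 786600 + 71900 + 74400 = 932900
  Less exemption 84000 → base 848900
  848900 × 25% = 212225

Mainline income levy:
  102000 × 16% = 16320
  475000 × 30% = 142500
  209600 × 34% = 71264
  → 230084
  Less foreign tax credit 52000 → 178084

212225 > 178084, so the parallel minimum levy is the binding amount.

212225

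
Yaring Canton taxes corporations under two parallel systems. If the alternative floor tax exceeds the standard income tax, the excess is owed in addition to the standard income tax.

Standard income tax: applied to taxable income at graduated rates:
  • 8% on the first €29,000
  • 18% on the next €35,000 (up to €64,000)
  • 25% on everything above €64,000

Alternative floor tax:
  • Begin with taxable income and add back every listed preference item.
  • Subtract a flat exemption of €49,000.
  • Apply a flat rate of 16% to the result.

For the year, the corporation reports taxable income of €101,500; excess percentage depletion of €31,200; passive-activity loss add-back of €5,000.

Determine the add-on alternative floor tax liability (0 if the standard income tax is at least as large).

€0

Standard income tax:
  €29,000 × 8% = €2,320
  €35,000 × 18% = €6,300
  €37,500 × 25% = €9,375
  → €17,995

Alternative floor tax:
  Adjusted income: €101,500 + €31,200 + €5,000 = €137,700
  Less exemption €49,000 → base €88,700
  €88,700 × 16% = €14,192

€14,192 ≤ €17,995, so no add-on is due.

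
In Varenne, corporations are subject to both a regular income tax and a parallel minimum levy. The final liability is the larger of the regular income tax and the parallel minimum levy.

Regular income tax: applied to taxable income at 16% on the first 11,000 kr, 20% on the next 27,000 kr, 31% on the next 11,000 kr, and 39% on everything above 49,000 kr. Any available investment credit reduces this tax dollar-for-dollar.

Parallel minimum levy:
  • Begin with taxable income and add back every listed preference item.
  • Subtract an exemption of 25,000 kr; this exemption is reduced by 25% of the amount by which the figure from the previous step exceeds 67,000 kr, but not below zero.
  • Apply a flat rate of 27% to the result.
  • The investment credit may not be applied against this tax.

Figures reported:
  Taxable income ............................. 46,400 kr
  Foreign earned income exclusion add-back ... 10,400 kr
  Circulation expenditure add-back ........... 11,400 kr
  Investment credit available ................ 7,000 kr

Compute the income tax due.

11,745 kr

Parallel minimum levy:
  Adjusted income: 46,400 kr + 10,400 kr + 11,400 kr = 68,200 kr
  Exemption: 25,000 kr − 25% × (68,200 kr − 67,000 kr) = 25,000 kr − 300 kr = 24,700 kr
  Base: 68,200 kr − 24,700 kr = 43,500 kr
  43,500 kr × 27% = 11,745 kr

Regular income tax:
  11,000 kr × 16% = 1,760 kr
  27,000 kr × 20% = 5,400 kr
  8,400 kr × 31% = 2,604 kr
  → 9,764 kr
  Less investment credit 7,000 kr → 2,764 kr

11,745 kr > 2,764 kr, so the parallel minimum levy is the binding amount.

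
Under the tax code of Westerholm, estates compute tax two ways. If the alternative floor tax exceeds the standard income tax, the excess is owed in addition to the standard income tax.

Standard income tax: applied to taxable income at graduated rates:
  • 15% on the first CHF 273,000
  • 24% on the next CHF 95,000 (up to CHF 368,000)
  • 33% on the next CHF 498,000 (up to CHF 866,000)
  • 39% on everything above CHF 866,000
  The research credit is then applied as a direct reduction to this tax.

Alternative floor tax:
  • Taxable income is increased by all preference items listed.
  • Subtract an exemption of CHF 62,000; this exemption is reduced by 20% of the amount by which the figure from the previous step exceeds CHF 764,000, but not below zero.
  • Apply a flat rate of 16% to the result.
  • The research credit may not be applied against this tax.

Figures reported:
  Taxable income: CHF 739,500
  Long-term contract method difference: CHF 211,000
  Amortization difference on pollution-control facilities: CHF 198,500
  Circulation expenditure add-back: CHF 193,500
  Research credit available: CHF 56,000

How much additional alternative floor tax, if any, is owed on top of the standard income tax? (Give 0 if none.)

CHF 84,455

Standard income tax:
  CHF 273,000 × 15% = CHF 40,950
  CHF 95,000 × 24% = CHF 22,800
  CHF 371,500 × 33% = CHF 122,595
  → CHF 186,345
  Less research credit CHF 56,000 → CHF 130,345

Alternative floor tax:
  Adjusted income: CHF 739,500 + CHF 211,000 + CHF 198,500 + CHF 193,500 = CHF 1,342,500
  Exemption: 20% × (CHF 1,342,500 − CHF 764,000) = CHF 115,700 ≥ CHF 62,000, so the exemption is fully phased out
  Base: CHF 1,342,500 − CHF 0 = CHF 1,342,500
  CHF 1,342,500 × 16% = CHF 214,800

Excess of alternative floor tax over standard income tax: CHF 214,800 − CHF 130,345 = CHF 84,455.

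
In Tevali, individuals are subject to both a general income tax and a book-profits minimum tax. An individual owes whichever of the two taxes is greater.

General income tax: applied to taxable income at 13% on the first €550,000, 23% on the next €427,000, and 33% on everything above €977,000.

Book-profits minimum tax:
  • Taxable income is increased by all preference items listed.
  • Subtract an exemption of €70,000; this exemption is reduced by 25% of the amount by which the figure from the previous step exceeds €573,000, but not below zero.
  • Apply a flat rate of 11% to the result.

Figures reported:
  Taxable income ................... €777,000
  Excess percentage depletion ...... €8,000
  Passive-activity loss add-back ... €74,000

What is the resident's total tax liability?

Book-profits minimum tax:
  Adjusted income: €777,000 + €8,000 + €74,000 = €859,000
  Exemption: 25% × (€859,000 − €573,000) = €71,500 ≥ €70,000, so the exemption is fully phased out
  Base: €859,000 − €0 = €859,000
  €859,000 × 11% = €94,490

General income tax:
  €550,000 × 13% = €71,500
  €227,000 × 23% = €52,210
  → €123,710

€123,710 > €94,490, so the general income tax governs.

€123,710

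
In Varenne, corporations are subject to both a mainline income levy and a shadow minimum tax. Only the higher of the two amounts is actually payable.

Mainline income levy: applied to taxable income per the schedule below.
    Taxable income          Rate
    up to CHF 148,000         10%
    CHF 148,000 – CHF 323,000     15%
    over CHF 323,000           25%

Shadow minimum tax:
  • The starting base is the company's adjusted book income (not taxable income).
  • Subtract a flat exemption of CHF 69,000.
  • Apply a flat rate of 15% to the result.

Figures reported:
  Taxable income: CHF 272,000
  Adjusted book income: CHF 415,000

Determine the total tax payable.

Mainline income levy:
  CHF 148,000 × 10% = CHF 14,800
  CHF 124,000 × 15% = CHF 18,600
  → CHF 33,400

Shadow minimum tax:
  Base (adjusted book income): CHF 415,000
  Less exemption CHF 69,000 → base CHF 346,000
  CHF 346,000 × 15% = CHF 51,900

CHF 51,900 > CHF 33,400, so the shadow minimum tax is the binding amount.

CHF 51,900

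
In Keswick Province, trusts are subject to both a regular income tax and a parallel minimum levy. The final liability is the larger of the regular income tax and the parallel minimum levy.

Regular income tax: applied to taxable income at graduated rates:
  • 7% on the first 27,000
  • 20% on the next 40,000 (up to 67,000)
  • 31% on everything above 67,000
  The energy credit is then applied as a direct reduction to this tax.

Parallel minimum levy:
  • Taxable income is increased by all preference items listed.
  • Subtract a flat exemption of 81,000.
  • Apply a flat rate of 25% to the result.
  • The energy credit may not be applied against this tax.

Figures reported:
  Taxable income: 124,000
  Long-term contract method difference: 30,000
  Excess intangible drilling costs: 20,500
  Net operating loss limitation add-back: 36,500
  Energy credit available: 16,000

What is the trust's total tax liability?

Regular income tax:
  27,000 × 7% = 1,890
  40,000 × 20% = 8,000
  57,000 × 31% = 17,670
  → 27,560
  Less energy credit 16,000 → 11,560

Parallel minimum levy:
  Adjusted income: 124,000 + 30,000 + 20,500 + 36,500 = 211,000
  Less exemption 81,000 → base 130,000
  130,000 × 25% = 32,500

32,500 > 11,560, so the parallel minimum levy is the binding amount.

32,500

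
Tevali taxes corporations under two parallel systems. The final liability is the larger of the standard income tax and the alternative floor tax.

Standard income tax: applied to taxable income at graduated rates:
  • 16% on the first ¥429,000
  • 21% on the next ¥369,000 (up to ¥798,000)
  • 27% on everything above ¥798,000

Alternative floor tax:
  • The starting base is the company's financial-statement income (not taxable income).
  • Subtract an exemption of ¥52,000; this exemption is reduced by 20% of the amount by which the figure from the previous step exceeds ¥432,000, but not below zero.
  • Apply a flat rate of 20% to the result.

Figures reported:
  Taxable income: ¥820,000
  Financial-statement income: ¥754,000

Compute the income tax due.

Standard income tax:
  ¥429,000 × 16% = ¥68,640
  ¥369,000 × 21% = ¥77,490
  ¥22,000 × 27% = ¥5,940
  → ¥152,070

Alternative floor tax:
  Base (financial-statement income): ¥754,000
  Exemption: 20% × (¥754,000 − ¥432,000) = ¥64,400 ≥ ¥52,000, so the exemption is fully phased out
  Base: ¥754,000 − ¥0 = ¥754,000
  ¥754,000 × 20% = ¥150,800

¥152,070 > ¥150,800, so the standard income tax governs.

¥152,070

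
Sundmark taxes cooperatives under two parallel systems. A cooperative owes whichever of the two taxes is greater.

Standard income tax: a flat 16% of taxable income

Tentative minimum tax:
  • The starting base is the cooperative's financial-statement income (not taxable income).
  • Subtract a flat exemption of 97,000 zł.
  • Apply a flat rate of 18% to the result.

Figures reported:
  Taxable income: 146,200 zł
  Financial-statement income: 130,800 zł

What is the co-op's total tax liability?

Tentative minimum tax:
  Base (financial-statement income): 130,800 zł
  Less exemption 97,000 zł → base 33,800 zł
  33,800 zł × 18% = 6,084 zł

Standard income tax:
  146,200 zł × 16% = 23,392 zł

23,392 zł > 6,084 zł, so the standard income tax governs.

23,392 zł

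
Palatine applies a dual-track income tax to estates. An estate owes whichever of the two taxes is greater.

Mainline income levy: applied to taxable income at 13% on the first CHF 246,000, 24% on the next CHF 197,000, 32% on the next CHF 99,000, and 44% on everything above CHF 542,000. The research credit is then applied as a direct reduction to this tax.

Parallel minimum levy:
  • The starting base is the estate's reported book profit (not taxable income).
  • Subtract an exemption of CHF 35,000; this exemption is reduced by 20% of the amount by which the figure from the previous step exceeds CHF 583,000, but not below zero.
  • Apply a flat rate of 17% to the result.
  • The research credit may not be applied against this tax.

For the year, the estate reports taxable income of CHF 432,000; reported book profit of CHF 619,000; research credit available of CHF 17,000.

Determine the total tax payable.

Mainline income levy:
  CHF 246,000 × 13% = CHF 31,980
  CHF 186,000 × 24% = CHF 44,640
  → CHF 76,620
  Less research credit CHF 17,000 → CHF 59,620

Parallel minimum levy:
  Base (reported book profit): CHF 619,000
  Exemption: CHF 35,000 − 20% × (CHF 619,000 − CHF 583,000) = CHF 35,000 − CHF 7,200 = CHF 27,800
  Base: CHF 619,000 − CHF 27,800 = CHF 591,200
  CHF 591,200 × 17% = CHF 100,504

CHF 100,504 > CHF 59,620, so the parallel minimum levy is the binding amount.

CHF 100,504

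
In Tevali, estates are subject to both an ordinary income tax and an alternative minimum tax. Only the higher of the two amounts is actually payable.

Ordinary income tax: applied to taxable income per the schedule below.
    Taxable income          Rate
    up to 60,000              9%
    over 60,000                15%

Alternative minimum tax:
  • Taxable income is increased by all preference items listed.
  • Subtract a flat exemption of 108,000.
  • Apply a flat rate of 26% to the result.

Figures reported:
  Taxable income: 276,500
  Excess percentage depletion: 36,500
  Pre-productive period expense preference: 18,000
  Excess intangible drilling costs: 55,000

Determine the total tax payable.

Alternative minimum tax:
  Adjusted income: 276,500 + 36,500 + 18,000 + 55,000 = 386,000
  Less exemption 108,000 → base 278,000
  278,000 × 26% = 72,280

Ordinary income tax:
  60,000 × 9% = 5,400
  216,500 × 15% = 32,475
  → 37,875

72,280 > 37,875, so the alternative minimum tax is the binding amount.

72,280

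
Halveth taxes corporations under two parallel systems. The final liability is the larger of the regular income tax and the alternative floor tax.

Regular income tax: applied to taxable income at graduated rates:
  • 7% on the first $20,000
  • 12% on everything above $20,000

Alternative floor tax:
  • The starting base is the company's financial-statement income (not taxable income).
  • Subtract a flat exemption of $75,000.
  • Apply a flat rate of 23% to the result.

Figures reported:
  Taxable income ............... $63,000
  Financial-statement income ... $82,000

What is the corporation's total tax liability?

$6,560

Regular income tax:
  $20,000 × 7% = $1,400
  $43,000 × 12% = $5,160
  → $6,560

Alternative floor tax:
  Base (financial-statement income): $82,000
  Less exemption $75,000 → base $7,000
  $7,000 × 23% = $1,610

$6,560 > $1,610, so the regular income tax governs.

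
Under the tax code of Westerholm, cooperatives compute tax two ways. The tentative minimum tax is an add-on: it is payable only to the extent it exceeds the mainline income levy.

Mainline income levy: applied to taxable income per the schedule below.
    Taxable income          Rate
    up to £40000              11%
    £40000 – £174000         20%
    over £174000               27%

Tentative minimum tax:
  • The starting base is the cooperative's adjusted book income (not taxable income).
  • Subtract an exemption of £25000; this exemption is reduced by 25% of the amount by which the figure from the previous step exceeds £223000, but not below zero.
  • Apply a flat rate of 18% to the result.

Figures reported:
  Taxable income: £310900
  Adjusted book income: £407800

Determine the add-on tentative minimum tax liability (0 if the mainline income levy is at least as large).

Mainline income levy:
  £40000 × 11% = £4400
  £134000 × 20% = £26800
  £136900 × 27% = £36963
  → £68163

Tentative minimum tax:
  Base (adjusted book income): £407800
  Exemption: 25% × (£407800 − £223000) = £46200 ≥ £25000, so the exemption is fully phased out
  Base: £407800 − £0 = £407800
  £407800 × 18% = £73404

Excess of tentative minimum tax over mainline income levy: £73404 − £68163 = £5241.

£5241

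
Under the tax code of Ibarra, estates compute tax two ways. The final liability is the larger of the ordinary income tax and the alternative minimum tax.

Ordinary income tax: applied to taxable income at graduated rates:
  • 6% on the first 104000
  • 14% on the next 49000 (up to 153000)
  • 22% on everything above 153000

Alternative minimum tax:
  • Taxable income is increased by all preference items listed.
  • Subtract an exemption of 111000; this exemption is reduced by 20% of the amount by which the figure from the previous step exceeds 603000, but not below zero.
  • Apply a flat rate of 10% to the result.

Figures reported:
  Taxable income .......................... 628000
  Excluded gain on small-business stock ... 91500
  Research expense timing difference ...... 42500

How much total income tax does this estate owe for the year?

Ordinary income tax:
  104000 × 6% = 6240
  49000 × 14% = 6860
  475000 × 22% = 104500
  → 117600

Alternative minimum tax:
  Adjusted income: 628000 + 91500 + 42500 = 762000
  Exemption: 111000 − 20% × (762000 − 603000) = 111000 − 31800 = 79200
  Base: 762000 − 79200 = 682800
  682800 × 10% = 68280

117600 > 68280, so the ordinary income tax governs.

117600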